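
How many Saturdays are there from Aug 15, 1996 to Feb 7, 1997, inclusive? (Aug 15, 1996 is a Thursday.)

Aug 15, 1996 is a Thursday; the first Saturday on or after it is Aug 17, 1996 (2 days later).
From Aug 17, 1996 to Feb 7, 1997: 14 + 30 + 31 + 30 + 31 + 31 + 7 = 174 days (rest of Aug, Sep, Oct, Nov, Dec, Jan, Feb).
174 ÷ 7 = 24 full weeks with remainder 6, so 24 more Saturdays after the first → 25.

25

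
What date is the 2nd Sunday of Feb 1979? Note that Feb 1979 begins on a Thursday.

Feb 11, 1979

Feb 1979 begins on a Thursday, so the first Sunday is Feb 4 (3 days later).
The 2nd Sunday is 1 weeks later: 4 + 7 = 11.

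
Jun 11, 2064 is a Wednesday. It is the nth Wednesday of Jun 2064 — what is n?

Day 11 falls in week ⌈11/7⌉ of the month.
Days 1–7 hold the 1st Wednesday, 8–14 the 2nd, 15–21 the 3rd, 22–28 the 4th, 29–31 the 5th.
11 is in the range for the 2nd.

2nd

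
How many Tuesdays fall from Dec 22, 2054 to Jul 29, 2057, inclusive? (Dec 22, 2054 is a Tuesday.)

Dec 22, 2054 is a Tuesday; the first Tuesday on or after it is Dec 22, 2054.
From Dec 22, 2054 to Jul 29, 2057: 9 + 365 + 366 + 210 = 950 days (rest of 2054, 2055, 2056, to Jul 29, 2057 in 2057).
950 ÷ 7 = 135 full weeks with remainder 5, so 135 more Tuesdays after the first → 136.

136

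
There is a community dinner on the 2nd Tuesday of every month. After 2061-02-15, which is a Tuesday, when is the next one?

2061-03-08

February 2061 starts on a Tuesday; its first Tuesday is the 1st, so the 2nd Tuesday is the 8th — 2061-02-08.
That is not after 2061-02-15, so look at March 2061.
March 2061 starts on a Tuesday; its first Tuesday is the 1st, so the 2nd Tuesday is the 8th — 2061-03-08.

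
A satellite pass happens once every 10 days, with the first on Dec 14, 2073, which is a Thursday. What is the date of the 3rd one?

The 3rd occurrence is 2 intervals after the first: 2 × 10 = 20 days after Dec 14, 2073.
Dec has 31 days — 17 days to the end of Dec leaves 3.
3 days into Jan → Jan 3, 2074.

Jan 3, 2074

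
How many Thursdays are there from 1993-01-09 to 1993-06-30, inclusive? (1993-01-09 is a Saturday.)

24

1993-01-09 is a Saturday; the first Thursday on or after it is 1993-01-14 (5 days later).
From 1993-01-14 to 1993-06-30: 17 + 28 + 31 + 30 + 31 + 30 = 167 days (rest of January, February, March, April, May, June).
167 ÷ 7 = 23 full weeks with remainder 6, so 23 more Thursdays after the first → 24.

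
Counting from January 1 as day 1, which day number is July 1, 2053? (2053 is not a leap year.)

Days in months before July: 31 + 28 + 31 + 30 + 31 + 30 = 181.
Plus 1 day into July → day 182.

182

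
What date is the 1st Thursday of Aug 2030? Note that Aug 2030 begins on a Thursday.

Aug 2030 begins on a Thursday, so the first Thursday is Aug 1.

Aug 1, 2030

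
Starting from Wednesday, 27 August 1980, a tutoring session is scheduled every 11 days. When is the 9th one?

The 9th occurrence is 8 intervals after the first: 8 × 11 = 88 days after 27 August 1980.
August has 31 days — 4 days to the end of August leaves 84.
September has 30 days (54 left).
October has 31 days (23 left).
23 days into November → 23 November 1980.

23 November 1980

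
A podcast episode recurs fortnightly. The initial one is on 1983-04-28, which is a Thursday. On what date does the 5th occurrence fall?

The 5th occurrence is 4 intervals after the first: 4 × 14 = 56 days after 1983-04-28.
April has 30 days — 2 days to the end of April leaves 54.
May has 31 days (23 left).
23 days into June → 1983-06-23.

1983-06-23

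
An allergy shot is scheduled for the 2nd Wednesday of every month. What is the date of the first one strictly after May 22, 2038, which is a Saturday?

May 2038 starts on a Saturday; its first Wednesday is the 5th, so the 2nd Wednesday is the 12th — May 12, 2038.
That is not after May 22, 2038, so look at Jun 2038.
Jun 2038 starts on a Tuesday; its first Wednesday is the 2nd, so the 2nd Wednesday is the 9th — Jun 9, 2038.

Jun 9, 2038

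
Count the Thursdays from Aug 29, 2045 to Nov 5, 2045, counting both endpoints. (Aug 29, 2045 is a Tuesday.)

Aug 29, 2045 is a Tuesday; the first Thursday on or after it is Aug 31, 2045 (2 days later).
From Aug 31, 2045 to Nov 5, 2045: 0 + 30 + 31 + 5 = 66 days (rest of Aug, Sep, Oct, Nov).
66 ÷ 7 = 9 full weeks with remainder 3, so 9 more Thursdays after the first → 10.

10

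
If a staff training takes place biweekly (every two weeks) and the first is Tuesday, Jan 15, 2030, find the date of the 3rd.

The 3rd occurrence is 2 intervals after the first: 2 × 14 = 28 days after Jan 15, 2030.
Jan has 31 days — 16 days to the end of Jan leaves 12.
12 days into Feb → Feb 12, 2030.

Feb 12, 2030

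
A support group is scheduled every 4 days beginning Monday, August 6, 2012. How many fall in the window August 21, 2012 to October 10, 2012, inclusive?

Occurrences land 4·i days after August 6, 2012 for i = 0, 1, 2, …
August 21, 2012 is 15 days after the start; 15 ÷ 4 = 3 remainder 3; since the remainder is 3, round up to i = 4. First occurrence in the window: #5 on August 22, 2012 (4×4 = 16 days in).
October 10, 2012 is 65 days after the start; 65 ÷ 4 = 16 remainder 1. Last occurrence in the window: #17 on October 9, 2012.
Occurrences #5 through #17: 13 in total.

13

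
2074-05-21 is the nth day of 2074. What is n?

Days in months before May: 31 + 28 + 31 + 30 = 120.
Plus 21 days into May → day 141.

141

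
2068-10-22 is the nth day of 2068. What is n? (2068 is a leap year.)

296

Days in months before October: 31 + 29 + 31 + 30 + 31 + 30 + 31 + 31 + 30 = 274.
Plus 22 days into October → day 296.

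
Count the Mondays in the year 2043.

52

2043-01-01 is a Thursday; the first Monday on or after it is 2043-01-05 (4 days later).
From 2043-01-05 to 2043-12-31: 26 + 28 + 31 + 30 + 31 + 30 + 31 + 31 + 30 + 31 + 30 + 31 = 360 days (rest of January, February, March, April, May, June, July, August, September, October, November, December).
360 ÷ 7 = 51 full weeks with remainder 3, so 51 more Mondays after the first → 52.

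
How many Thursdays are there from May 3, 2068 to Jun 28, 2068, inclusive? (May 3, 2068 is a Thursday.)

May 3, 2068 is a Thursday; the first Thursday on or after it is May 3, 2068.
From May 3, 2068 to Jun 28, 2068: 28 + 28 = 56 days (rest of May, Jun).
56 ÷ 7 = 8 full weeks with remainder 0, so 8 more Thursdays after the first → 9.

9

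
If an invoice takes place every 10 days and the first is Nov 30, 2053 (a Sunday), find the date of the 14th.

Apr 9, 2054

The 14th occurrence is 13 intervals after the first: 13 × 10 = 130 days after Nov 30, 2053.
Nov has 30 days — 0 days to the end of Nov leaves 130.
Dec has 31 days (99 left).
Jan has 31 days (68 left).
Feb has 28 days (40 left).
Mar has 31 days (9 left).
9 days into Apr → Apr 9, 2054.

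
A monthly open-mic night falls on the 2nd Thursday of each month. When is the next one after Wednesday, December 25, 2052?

December 2052 starts on a Sunday; its first Thursday is the 5th, so the 2nd Thursday is the 12th — December 12, 2052.
That is not after December 25, 2052, so look at January 2053.
January 2053 starts on a Wednesday; its first Thursday is the 2nd, so the 2nd Thursday is the 9th — January 9, 2053.

January 9, 2053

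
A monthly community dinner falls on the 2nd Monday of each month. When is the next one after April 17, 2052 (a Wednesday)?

April 2052 starts on a Monday; its first Monday is the 1st, so the 2nd Monday is the 8th — April 8, 2052.
That is not after April 17, 2052, so look at May 2052.
May 2052 starts on a Wednesday; its first Monday is the 6th, so the 2nd Monday is the 13th — May 13, 2052.

May 13, 2052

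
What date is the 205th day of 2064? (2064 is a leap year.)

23 July 2064

January has 31 days (205 − 31 = 174 remain).
February has 29 days (174 − 29 = 145 remain).
March has 31 days (145 − 31 = 114 remain).
April has 30 days (114 − 30 = 84 remain).
May has 31 days (84 − 31 = 53 remain).
June has 30 days (53 − 30 = 23 remain).
23 into July → July 23.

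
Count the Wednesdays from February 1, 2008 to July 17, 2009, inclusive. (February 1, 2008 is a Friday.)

76

February 1, 2008 is a Friday; the first Wednesday on or after it is February 6, 2008 (5 days later).
From February 6, 2008 to July 17, 2009: 329 + 198 = 527 days (rest of 2008, to July 17, 2009 in 2009).
527 ÷ 7 = 75 full weeks with remainder 2, so 75 more Wednesdays after the first → 76.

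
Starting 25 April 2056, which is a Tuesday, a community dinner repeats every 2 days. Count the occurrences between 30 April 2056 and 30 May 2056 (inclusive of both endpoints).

15

Occurrences land 2·i days after 25 April 2056 for i = 0, 1, 2, …
30 April 2056 is 5 days after the start; 5 ÷ 2 = 2 remainder 1; since the remainder is 1, round up to i = 3. First occurrence in the window: #4 on 1 May 2056 (3×2 = 6 days in).
30 May 2056 is 35 days after the start; 35 ÷ 2 = 17 remainder 1. Last occurrence in the window: #18 on 29 May 2056.
Occurrences #4 through #18: 15 in total.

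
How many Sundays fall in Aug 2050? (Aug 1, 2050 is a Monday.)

4

Aug 1, 2050 is a Monday; the first Sunday on or after it is Aug 7, 2050 (6 days later).
From Aug 7, 2050 to Aug 31, 2050 is 31 − 7 = 24 days.
24 ÷ 7 = 3 full weeks with remainder 3, so 3 more Sundays after the first → 4.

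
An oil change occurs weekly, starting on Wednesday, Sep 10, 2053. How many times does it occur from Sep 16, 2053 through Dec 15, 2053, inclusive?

13

Occurrences land 7·i days after Sep 10, 2053 for i = 0, 1, 2, …
Sep 16, 2053 is 6 days after the start; 6 ÷ 7 = 0 remainder 6; since the remainder is 6, round up to i = 1. First occurrence in the window: #2 on Sep 17, 2053 (1×7 = 7 days in).
Dec 15, 2053 is 96 days after the start; 96 ÷ 7 = 13 remainder 5. Last occurrence in the window: #14 on Dec 10, 2053.
Occurrences #2 through #14: 13 in total.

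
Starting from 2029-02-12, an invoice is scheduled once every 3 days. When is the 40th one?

The 40th occurrence is 39 intervals after the first: 39 × 3 = 117 days after 2029-02-12.
February has 28 days — 16 days to the end of February leaves 101.
March has 31 days (70 left).
April has 30 days (40 left).
May has 31 days (9 left).
9 days into June → 2029-06-09.

2029-06-09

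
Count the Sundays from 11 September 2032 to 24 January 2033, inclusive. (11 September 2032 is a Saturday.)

20

11 September 2032 is a Saturday; the first Sunday on or after it is 12 September 2032 (1 day later).
From 12 September 2032 to 24 January 2033: 18 + 31 + 30 + 31 + 24 = 134 days (rest of September, October, November, December, January).
134 ÷ 7 = 19 full weeks with remainder 1, so 19 more Sundays after the first → 20.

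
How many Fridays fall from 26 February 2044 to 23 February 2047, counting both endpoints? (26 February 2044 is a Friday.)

157

26 February 2044 is a Friday; the first Friday on or after it is 26 February 2044.
From 26 February 2044 to 23 February 2047: 309 + 365 + 365 + 54 = 1093 days (rest of 2044, 2045, 2046, to 23 February 2047 in 2047).
1093 ÷ 7 = 156 full weeks with remainder 1, so 156 more Fridays after the first → 157.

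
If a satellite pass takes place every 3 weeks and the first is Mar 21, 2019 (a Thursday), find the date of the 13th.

The 13th occurrence is 12 intervals after the first: 12 × 21 = 252 days after Mar 21, 2019.
Mar has 31 days — 10 days to the end of Mar leaves 242.
Apr has 30 days (212 left).
May has 31 days (181 left).
Jun has 30 days (151 left).
Jul has 31 days (120 left).
Aug has 31 days (89 left).
Sep has 30 days (59 left).
Oct has 31 days (28 left).
28 days into Nov → Nov 28, 2019.

Nov 28, 2019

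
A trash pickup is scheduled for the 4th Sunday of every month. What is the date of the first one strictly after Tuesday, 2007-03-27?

2007-04-22

March 2007 starts on a Thursday; its first Sunday is the 4th, so the 4th Sunday is the 25th — 2007-03-25.
That is not after 2007-03-27, so look at April 2007.
April 2007 starts on a Sunday; its first Sunday is the 1st, so the 4th Sunday is the 22nd — 2007-04-22.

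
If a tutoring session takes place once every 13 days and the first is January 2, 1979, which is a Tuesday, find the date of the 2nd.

The 2nd occurrence is 1 interval after the first: 1 × 13 = 13 days after January 2, 1979.
13 days later is January 15, 1979.

January 15, 1979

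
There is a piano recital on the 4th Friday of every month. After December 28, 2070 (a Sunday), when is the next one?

January 23, 2071

December 2070 starts on a Monday; its first Friday is the 5th, so the 4th Friday is the 26th — December 26, 2070.
That is not after December 28, 2070, so look at January 2071.
January 2071 starts on a Thursday; its first Friday is the 2nd, so the 4th Friday is the 23rd — January 23, 2071.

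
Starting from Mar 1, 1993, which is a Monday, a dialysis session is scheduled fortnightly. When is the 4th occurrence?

The 4th occurrence is 3 intervals after the first: 3 × 14 = 42 days after Mar 1, 1993.
Mar has 31 days — 30 days to the end of Mar leaves 12.
12 days into Apr → Apr 12, 1993.

Apr 12, 1993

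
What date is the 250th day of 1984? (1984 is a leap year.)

Sep 6, 1984

Jan has 31 days (250 − 31 = 219 remain).
Feb has 29 days (219 − 29 = 190 remain).
Mar has 31 days (190 − 31 = 159 remain).
Apr has 30 days (159 − 30 = 129 remain).
May has 31 days (129 − 31 = 98 remain).
Jun has 30 days (98 − 30 = 68 remain).
Jul has 31 days (68 − 31 = 37 remain).
Aug has 31 days (37 − 31 = 6 remain).
6 into Sep → Sep 6.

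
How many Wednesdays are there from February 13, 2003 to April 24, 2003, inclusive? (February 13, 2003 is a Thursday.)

February 13, 2003 is a Thursday; the first Wednesday on or after it is February 19, 2003 (6 days later).
From February 19, 2003 to April 24, 2003: 9 + 31 + 24 = 64 days (rest of February, March, April).
64 ÷ 7 = 9 full weeks with remainder 1, so 9 more Wednesdays after the first → 10.

10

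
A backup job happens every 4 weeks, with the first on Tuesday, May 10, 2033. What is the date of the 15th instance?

Jun 6, 2034

The 15th occurrence is 14 intervals after the first: 14 × 28 = 392 days after May 10, 2033.
May has 31 days — 21 days to the end of May leaves 371.
Jun has 30 days (341 left).
Jul has 31 days (310 left).
Aug has 31 days (279 left).
Sep has 30 days (249 left).
Oct has 31 days (218 left).
Nov has 30 days (188 left).
Dec has 31 days (157 left).
Jan has 31 days (126 left).
Feb has 28 days (98 left).
Mar has 31 days (67 left).
Apr has 30 days (37 left).
May has 31 days (6 left).
6 days into Jun → Jun 6, 2034.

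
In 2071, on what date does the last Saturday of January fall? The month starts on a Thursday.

January 31, 2071

January 2071 begins on a Thursday, so the first Saturday is January 3 (2 days later).
January 2071 has 31 days. Adding weeks: 3, 10, 17, 24, 31 — the last one ≤ 31 is the 31st.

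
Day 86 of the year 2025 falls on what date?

March 27, 2025

January has 31 days (86 − 31 = 55 remain).
February has 28 days (55 − 28 = 27 remain).
27 into March → March 27.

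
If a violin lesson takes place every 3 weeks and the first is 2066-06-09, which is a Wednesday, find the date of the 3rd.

2066-07-21

The 3rd occurrence is 2 intervals after the first: 2 × 21 = 42 days after 2066-06-09.
June has 30 days — 21 days to the end of June leaves 21.
21 days into July → 2066-07-21.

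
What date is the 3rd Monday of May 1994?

The first Monday of May 1994 is May 2.
The 3rd Monday is 2 weeks later: 2 + 14 = 16.

May 16, 1994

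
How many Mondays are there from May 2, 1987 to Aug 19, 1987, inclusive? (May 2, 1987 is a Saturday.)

May 2, 1987 is a Saturday; the first Monday on or after it is May 4, 1987 (2 days later).
From May 4, 1987 to Aug 19, 1987: 27 + 30 + 31 + 19 = 107 days (rest of May, Jun, Jul, Aug).
107 ÷ 7 = 15 full weeks with remainder 2, so 15 more Mondays after the first → 16.

16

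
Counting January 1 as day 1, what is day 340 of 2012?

2012-12-05

January has 31 days (340 − 31 = 309 remain).
February has 29 days (309 − 29 = 280 remain).
March has 31 days (280 − 31 = 249 remain).
April has 30 days (249 − 30 = 219 remain).
May has 31 days (219 − 31 = 188 remain).
June has 30 days (188 − 30 = 158 remain).
July has 31 days (158 − 31 = 127 remain).
August has 31 days (127 − 31 = 96 remain).
September has 30 days (96 − 30 = 66 remain).
October has 31 days (66 − 31 = 35 remain).
November has 30 days (35 − 30 = 5 remain).
5 into December → December 5.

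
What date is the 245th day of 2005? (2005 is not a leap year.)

September 2, 2005

January has 31 days (245 − 31 = 214 remain).
February has 28 days (214 − 28 = 186 remain).
March has 31 days (186 − 31 = 155 remain).
April has 30 days (155 − 30 = 125 remain).
May has 31 days (125 − 31 = 94 remain).
June has 30 days (94 − 30 = 64 remain).
July has 31 days (64 − 31 = 33 remain).
August has 31 days (33 − 31 = 2 remain).
2 into September → September 2.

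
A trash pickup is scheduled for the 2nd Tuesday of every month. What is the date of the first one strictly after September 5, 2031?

September 9, 2031

September 2031 starts on a Monday; its first Tuesday is the 2nd, so the 2nd Tuesday is the 9th — September 9, 2031.
September 9, 2031 is after September 5, 2031, so that is the next one.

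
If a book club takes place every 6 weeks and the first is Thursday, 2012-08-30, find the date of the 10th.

The 10th occurrence is 9 intervals after the first: 9 × 42 = 378 days after 2012-08-30.
August has 31 days — 1 day to the end of August leaves 377.
September has 30 days (347 left).
October has 31 days (316 left).
November has 30 days (286 left).
December has 31 days (255 left).
January has 31 days (224 left).
February has 28 days (196 left).
March has 31 days (165 left).
April has 30 days (135 left).
May has 31 days (104 left).
June has 30 days (74 left).
July has 31 days (43 left).
August has 31 days (12 left).
12 days into September → 2013-09-12.

2013-09-12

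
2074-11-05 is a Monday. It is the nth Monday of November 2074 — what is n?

Day 5 falls in week ⌈5/7⌉ of the month.
Days 1–7 hold the 1st Monday, 8–14 the 2nd, 15–21 the 3rd, 22–28 the 4th, 29–31 the 5th.
5 is in the range for the 1st.

1st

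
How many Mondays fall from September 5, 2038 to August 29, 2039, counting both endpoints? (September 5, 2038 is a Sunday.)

September 5, 2038 is a Sunday; the first Monday on or after it is September 6, 2038 (1 day later).
From September 6, 2038 to August 29, 2039: 116 + 241 = 357 days (rest of 2038, to August 29, 2039 in 2039).
357 ÷ 7 = 51 full weeks with remainder 0, so 51 more Mondays after the first → 52.

52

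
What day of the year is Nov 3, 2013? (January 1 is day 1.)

Days in months before Nov: 31 + 28 + 31 + 30 + 31 + 30 + 31 + 31 + 30 + 31 = 304.
Plus 3 days into Nov → day 307.

307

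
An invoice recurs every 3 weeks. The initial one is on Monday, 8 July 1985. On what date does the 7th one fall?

11 November 1985

The 7th occurrence is 6 intervals after the first: 6 × 21 = 126 days after 8 July 1985.
July has 31 days — 23 days to the end of July leaves 103.
August has 31 days (72 left).
September has 30 days (42 left).
October has 31 days (11 left).
11 days into November → 11 November 1985.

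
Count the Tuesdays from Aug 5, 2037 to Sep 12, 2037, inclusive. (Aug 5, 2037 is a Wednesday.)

Aug 5, 2037 is a Wednesday; the first Tuesday on or after it is Aug 11, 2037 (6 days later).
From Aug 11, 2037 to Sep 12, 2037: 20 + 12 = 32 days (rest of Aug, Sep).
32 ÷ 7 = 4 full weeks with remainder 4, so 4 more Tuesdays after the first → 5.

5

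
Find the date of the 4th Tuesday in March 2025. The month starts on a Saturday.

25 March 2025

March 2025 begins on a Saturday, so the first Tuesday is March 4 (3 days later).
The 4th Tuesday is 3 weeks later: 4 + 21 = 25.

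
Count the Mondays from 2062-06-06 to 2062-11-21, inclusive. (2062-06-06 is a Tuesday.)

24

2062-06-06 is a Tuesday; the first Monday on or after it is 2062-06-12 (6 days later).
From 2062-06-12 to 2062-11-21: 18 + 31 + 31 + 30 + 31 + 21 = 162 days (rest of June, July, August, September, October, November).
162 ÷ 7 = 23 full weeks with remainder 1, so 23 more Mondays after the first → 24.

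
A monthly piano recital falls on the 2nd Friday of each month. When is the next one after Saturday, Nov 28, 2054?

Nov 2054 starts on a Sunday; its first Friday is the 6th, so the 2nd Friday is the 13th — Nov 13, 2054.
That is not after Nov 28, 2054, so look at Dec 2054.
Dec 2054 starts on a Tuesday; its first Friday is the 4th, so the 2nd Friday is the 11th — Dec 11, 2054.

Dec 11, 2054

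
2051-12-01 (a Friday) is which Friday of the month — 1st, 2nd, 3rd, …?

1st

Day 1 falls in week ⌈1/7⌉ of the month.
Days 1–7 hold the 1st Friday, 8–14 the 2nd, 15–21 the 3rd, 22–28 the 4th, 29–31 the 5th.
1 is in the range for the 1st.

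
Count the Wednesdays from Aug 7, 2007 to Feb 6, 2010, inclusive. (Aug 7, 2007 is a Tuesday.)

131

Aug 7, 2007 is a Tuesday; the first Wednesday on or after it is Aug 8, 2007 (1 day later).
From Aug 8, 2007 to Feb 6, 2010: 145 + 366 + 365 + 37 = 913 days (rest of 2007, 2008, 2009, to Feb 6, 2010 in 2010).
913 ÷ 7 = 130 full weeks with remainder 3, so 130 more Wednesdays after the first → 131.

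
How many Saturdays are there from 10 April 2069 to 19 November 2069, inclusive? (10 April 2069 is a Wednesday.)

10 April 2069 is a Wednesday; the first Saturday on or after it is 13 April 2069 (3 days later).
From 13 April 2069 to 19 November 2069: 17 + 31 + 30 + 31 + 31 + 30 + 31 + 19 = 220 days (rest of April, May, June, July, August, September, October, November).
220 ÷ 7 = 31 full weeks with remainder 3, so 31 more Saturdays after the first → 32.

32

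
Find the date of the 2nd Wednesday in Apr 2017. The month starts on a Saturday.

Apr 2017 begins on a Saturday, so the first Wednesday is Apr 5 (4 days later).
The 2nd Wednesday is 1 weeks later: 5 + 7 = 12.

Apr 12, 2017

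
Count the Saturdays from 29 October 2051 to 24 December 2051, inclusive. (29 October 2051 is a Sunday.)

8

29 October 2051 is a Sunday; the first Saturday on or after it is 4 November 2051 (6 days later).
From 4 November 2051 to 24 December 2051: 26 + 24 = 50 days (rest of November, December).
50 ÷ 7 = 7 full weeks with remainder 1, so 7 more Saturdays after the first → 8.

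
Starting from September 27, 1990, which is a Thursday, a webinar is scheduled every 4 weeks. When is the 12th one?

The 12th occurrence is 11 intervals after the first: 11 × 28 = 308 days after September 27, 1990.
September has 30 days — 3 days to the end of September leaves 305.
October has 31 days (274 left).
November has 30 days (244 left).
December has 31 days (213 left).
January has 31 days (182 left).
February has 28 days (154 left).
March has 31 days (123 left).
April has 30 days (93 left).
May has 31 days (62 left).
June has 30 days (32 left).
July has 31 days (1 left).
1 day into August → August 1, 1991.

August 1, 1991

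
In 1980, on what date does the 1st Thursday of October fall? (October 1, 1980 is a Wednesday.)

1980-10-02

October 1980 begins on a Wednesday, so the first Thursday is October 2 (1 day later).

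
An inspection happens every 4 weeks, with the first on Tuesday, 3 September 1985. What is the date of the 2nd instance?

The 2nd occurrence is 1 interval after the first: 1 × 28 = 28 days after 3 September 1985.
September has 30 days — 27 days to the end of September leaves 1.
1 day into October → 1 October 1985.

1 October 1985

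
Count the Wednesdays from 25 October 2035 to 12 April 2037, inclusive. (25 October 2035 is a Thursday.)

76

25 October 2035 is a Thursday; the first Wednesday on or after it is 31 October 2035 (6 days later).
From 31 October 2035 to 12 April 2037: 61 + 366 + 102 = 529 days (rest of 2035, 2036, to 12 April 2037 in 2037).
529 ÷ 7 = 75 full weeks with remainder 4, so 75 more Wednesdays after the first → 76.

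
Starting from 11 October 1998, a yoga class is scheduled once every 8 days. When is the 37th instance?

The 37th occurrence is 36 intervals after the first: 36 × 8 = 288 days after 11 October 1998.
October has 31 days — 20 days to the end of October leaves 268.
November has 30 days (238 left).
December has 31 days (207 left).
January has 31 days (176 left).
February has 28 days (148 left).
March has 31 days (117 left).
April has 30 days (87 left).
May has 31 days (56 left).
June has 30 days (26 left).
26 days into July → 26 July 1999.

26 July 1999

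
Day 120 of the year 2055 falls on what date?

30 April 2055

January has 31 days (120 − 31 = 89 remain).
February has 28 days (89 − 28 = 61 remain).
March has 31 days (61 − 31 = 30 remain).
30 into April → April 30.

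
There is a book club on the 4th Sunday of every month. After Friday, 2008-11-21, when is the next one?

2008-11-23

November 2008 starts on a Saturday; its first Sunday is the 2nd, so the 4th Sunday is the 23rd — 2008-11-23.
2008-11-23 is after 2008-11-21, so that is the next one.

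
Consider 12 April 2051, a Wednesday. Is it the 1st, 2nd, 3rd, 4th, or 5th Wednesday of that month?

Day 12 falls in week ⌈12/7⌉ of the month.
Days 1–7 hold the 1st Wednesday, 8–14 the 2nd, 15–21 the 3rd, 22–28 the 4th, 29–31 the 5th.
12 is in the range for the 2nd.

2nd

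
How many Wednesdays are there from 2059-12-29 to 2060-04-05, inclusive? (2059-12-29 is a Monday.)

14

2059-12-29 is a Monday; the first Wednesday on or after it is 2059-12-31 (2 days later).
From 2059-12-31 to 2060-04-05: 0 + 31 + 29 + 31 + 5 = 96 days (rest of December, January, February, March, April).
96 ÷ 7 = 13 full weeks with remainder 5, so 13 more Wednesdays after the first → 14.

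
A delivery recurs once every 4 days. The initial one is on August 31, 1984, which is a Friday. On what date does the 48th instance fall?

March 7, 1985

The 48th occurrence is 47 intervals after the first: 47 × 4 = 188 days after August 31, 1984.
August has 31 days — 0 days to the end of August leaves 188.
September has 30 days (158 left).
October has 31 days (127 left).
November has 30 days (97 left).
December has 31 days (66 left).
January has 31 days (35 left).
February has 28 days (7 left).
7 days into March → March 7, 1985.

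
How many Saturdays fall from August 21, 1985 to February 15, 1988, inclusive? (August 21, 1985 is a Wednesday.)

130

August 21, 1985 is a Wednesday; the first Saturday on or after it is August 24, 1985 (3 days later).
From August 24, 1985 to February 15, 1988: 129 + 365 + 365 + 46 = 905 days (rest of 1985, 1986, 1987, to February 15, 1988 in 1988).
905 ÷ 7 = 129 full weeks with remainder 2, so 129 more Saturdays after the first → 130.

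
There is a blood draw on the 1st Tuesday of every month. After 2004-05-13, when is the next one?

2004-06-01

May 2004 starts on a Saturday, so its 1st Tuesday is 2004-05-04 (3 days in).
That is not after 2004-05-13, so look at June 2004.
June 2004 starts on a Tuesday, so its 1st Tuesday is 2004-06-01.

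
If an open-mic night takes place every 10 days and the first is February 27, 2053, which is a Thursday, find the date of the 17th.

August 6, 2053

The 17th occurrence is 16 intervals after the first: 16 × 10 = 160 days after February 27, 2053.
February has 28 days — 1 day to the end of February leaves 159.
March has 31 days (128 left).
April has 30 days (98 left).
May has 31 days (67 left).
June has 30 days (37 left).
July has 31 days (6 left).
6 days into August → August 6, 2053.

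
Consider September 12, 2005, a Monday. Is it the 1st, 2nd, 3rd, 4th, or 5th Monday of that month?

Day 12 falls in week ⌈12/7⌉ of the month.
Days 1–7 hold the 1st Monday, 8–14 the 2nd, 15–21 the 3rd, 22–28 the 4th, 29–31 the 5th.
12 is in the range for the 2nd.

2nd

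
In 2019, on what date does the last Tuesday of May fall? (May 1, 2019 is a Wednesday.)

28 May 2019

May 2019 begins on a Wednesday, so the first Tuesday is May 7 (6 days later).
May 2019 has 31 days. Adding weeks: 7, 14, 21, 28 — the last one ≤ 31 is the 28th.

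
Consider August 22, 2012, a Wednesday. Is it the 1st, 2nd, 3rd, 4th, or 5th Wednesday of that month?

Day 22 falls in week ⌈22/7⌉ of the month.
Days 1–7 hold the 1st Wednesday, 8–14 the 2nd, 15–21 the 3rd, 22–28 the 4th, 29–31 the 5th.
22 is in the range for the 4th.

4th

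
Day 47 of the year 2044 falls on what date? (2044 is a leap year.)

January has 31 days (47 − 31 = 16 remain).
16 into February → February 16.

16 February 2044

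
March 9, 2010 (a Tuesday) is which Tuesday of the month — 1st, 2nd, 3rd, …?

Day 9 falls in week ⌈9/7⌉ of the month.
Days 1–7 hold the 1st Tuesday, 8–14 the 2nd, 15–21 the 3rd, 22–28 the 4th, 29–31 the 5th.
9 is in the range for the 2nd.

2nd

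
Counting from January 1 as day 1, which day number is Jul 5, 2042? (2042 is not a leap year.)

186

Days in months before Jul: 31 + 28 + 31 + 30 + 31 + 30 = 181.
Plus 5 days into Jul → day 186.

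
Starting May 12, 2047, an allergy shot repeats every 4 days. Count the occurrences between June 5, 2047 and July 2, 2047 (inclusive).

Occurrences land 4·i days after May 12, 2047 for i = 0, 1, 2, …
June 5, 2047 is 24 days after the start; 24 ÷ 4 = 6 remainder 0. First occurrence in the window: #7 on June 5, 2047 (6×4 = 24 days in).
July 2, 2047 is 51 days after the start; 51 ÷ 4 = 12 remainder 3. Last occurrence in the window: #13 on June 29, 2047.
Occurrences #7 through #13: 7 in total.

7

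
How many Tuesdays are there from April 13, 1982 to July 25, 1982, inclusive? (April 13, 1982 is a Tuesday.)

April 13, 1982 is a Tuesday; the first Tuesday on or after it is April 13, 1982.
From April 13, 1982 to July 25, 1982: 17 + 31 + 30 + 25 = 103 days (rest of April, May, June, July).
103 ÷ 7 = 14 full weeks with remainder 5, so 14 more Tuesdays after the first → 15.

15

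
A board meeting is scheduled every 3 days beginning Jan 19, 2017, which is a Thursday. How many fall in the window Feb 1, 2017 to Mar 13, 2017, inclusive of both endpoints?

Occurrences land 3·i days after Jan 19, 2017 for i = 0, 1, 2, …
Feb 1, 2017 is 13 days after the start; 13 ÷ 3 = 4 remainder 1; since the remainder is 1, round up to i = 5. First occurrence in the window: #6 on Feb 3, 2017 (5×3 = 15 days in).
Mar 13, 2017 is 53 days after the start; 53 ÷ 3 = 17 remainder 2. Last occurrence in the window: #18 on Mar 11, 2017.
Occurrences #6 through #18: 13 in total.

13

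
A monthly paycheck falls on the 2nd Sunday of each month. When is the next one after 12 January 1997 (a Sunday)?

January 1997 starts on a Wednesday; its first Sunday is the 5th, so the 2nd Sunday is the 12th — 12 January 1997.
That is not after 12 January 1997, so look at February 1997.
February 1997 starts on a Saturday; its first Sunday is the 2nd, so the 2nd Sunday is the 9th — 9 February 1997.

9 February 1997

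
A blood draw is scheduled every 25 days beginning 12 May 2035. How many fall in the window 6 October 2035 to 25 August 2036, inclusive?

13

Occurrences land 25·i days after 12 May 2035 for i = 0, 1, 2, …
6 October 2035 is 147 days after the start; 147 ÷ 25 = 5 remainder 22; since the remainder is 22, round up to i = 6. First occurrence in the window: #7 on 9 October 2035 (6×25 = 150 days in).
25 August 2036 is 471 days after the start; 471 ÷ 25 = 18 remainder 21. Last occurrence in the window: #19 on 4 August 2036.
Occurrences #7 through #19: 13 in total.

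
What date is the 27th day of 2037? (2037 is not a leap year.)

27 January 2037

27 into January → January 27.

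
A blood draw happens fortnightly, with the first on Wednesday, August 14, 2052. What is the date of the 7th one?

The 7th occurrence is 6 intervals after the first: 6 × 14 = 84 days after August 14, 2052.
August has 31 days — 17 days to the end of August leaves 67.
September has 30 days (37 left).
October has 31 days (6 left).
6 days into November → November 6, 2052.

November 6, 2052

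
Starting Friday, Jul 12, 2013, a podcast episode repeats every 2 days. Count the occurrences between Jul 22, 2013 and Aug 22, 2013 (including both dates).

16

Occurrences land 2·i days after Jul 12, 2013 for i = 0, 1, 2, …
Jul 22, 2013 is 10 days after the start; 10 ÷ 2 = 5 remainder 0. First occurrence in the window: #6 on Jul 22, 2013 (5×2 = 10 days in).
Aug 22, 2013 is 41 days after the start; 41 ÷ 2 = 20 remainder 1. Last occurrence in the window: #21 on Aug 21, 2013.
Occurrences #6 through #21: 16 in total.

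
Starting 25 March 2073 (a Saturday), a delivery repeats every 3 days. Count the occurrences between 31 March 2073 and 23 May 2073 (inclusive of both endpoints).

Occurrences land 3·i days after 25 March 2073 for i = 0, 1, 2, …
31 March 2073 is 6 days after the start; 6 ÷ 3 = 2 remainder 0. First occurrence in the window: #3 on 31 March 2073 (2×3 = 6 days in).
23 May 2073 is 59 days after the start; 59 ÷ 3 = 19 remainder 2. Last occurrence in the window: #20 on 21 May 2073.
Occurrences #3 through #20: 18 in total.

18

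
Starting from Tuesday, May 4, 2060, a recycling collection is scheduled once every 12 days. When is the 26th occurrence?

The 26th occurrence is 25 intervals after the first: 25 × 12 = 300 days after May 4, 2060.
May has 31 days — 27 days to the end of May leaves 273.
June has 30 days (243 left).
July has 31 days (212 left).
August has 31 days (181 left).
September has 30 days (151 left).
October has 31 days (120 left).
November has 30 days (90 left).
December has 31 days (59 left).
January has 31 days (28 left).
28 days into February → February 28, 2061.

February 28, 2061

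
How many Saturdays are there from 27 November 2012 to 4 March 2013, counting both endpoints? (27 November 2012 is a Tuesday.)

27 November 2012 is a Tuesday; the first Saturday on or after it is 1 December 2012 (4 days later).
From 1 December 2012 to 4 March 2013: 30 + 31 + 28 + 4 = 93 days (rest of December, January, February, March).
93 ÷ 7 = 13 full weeks with remainder 2, so 13 more Saturdays after the first → 14.

14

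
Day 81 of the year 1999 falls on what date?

January has 31 days (81 − 31 = 50 remain).
February has 28 days (50 − 28 = 22 remain).
22 into March → March 22.

1999-03-22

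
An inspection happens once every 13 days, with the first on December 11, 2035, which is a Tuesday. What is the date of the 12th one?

The 12th occurrence is 11 intervals after the first: 11 × 13 = 143 days after December 11, 2035.
December has 31 days — 20 days to the end of December leaves 123.
January has 31 days (92 left).
February has 29 days (63 left).
March has 31 days (32 left).
April has 30 days (2 left).
2 days into May → May 2, 2036.

May 2, 2036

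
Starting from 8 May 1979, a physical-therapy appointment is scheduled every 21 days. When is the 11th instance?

The 11th occurrence is 10 intervals after the first: 10 × 21 = 210 days after 8 May 1979.
May has 31 days — 23 days to the end of May leaves 187.
June has 30 days (157 left).
July has 31 days (126 left).
August has 31 days (95 left).
September has 30 days (65 left).
October has 31 days (34 left).
November has 30 days (4 left).
4 days into December → 4 December 1979.

4 December 1979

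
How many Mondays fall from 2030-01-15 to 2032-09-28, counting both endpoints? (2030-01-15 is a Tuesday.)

2030-01-15 is a Tuesday; the first Monday on or after it is 2030-01-21 (6 days later).
From 2030-01-21 to 2032-09-28: 344 + 365 + 272 = 981 days (rest of 2030, 2031, to 2032-09-28 in 2032).
981 ÷ 7 = 140 full weeks with remainder 1, so 140 more Mondays after the first → 141.

141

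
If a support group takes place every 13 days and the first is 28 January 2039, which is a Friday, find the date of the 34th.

1 April 2040

The 34th occurrence is 33 intervals after the first: 33 × 13 = 429 days after 28 January 2039.
January has 31 days — 3 days to the end of January leaves 426.
From end of January to end of 2039 is 334 days (92 left).
January has 31 days (61 left).
February has 29 days (32 left).
March has 31 days (1 left).
1 day into April → 1 April 2040.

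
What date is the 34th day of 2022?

January has 31 days (34 − 31 = 3 remain).
3 into February → February 3.

3 February 2022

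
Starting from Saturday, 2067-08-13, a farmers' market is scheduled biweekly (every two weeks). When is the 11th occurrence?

The 11th occurrence is 10 intervals after the first: 10 × 14 = 140 days after 2067-08-13.
August has 31 days — 18 days to the end of August leaves 122.
September has 30 days (92 left).
October has 31 days (61 left).
November has 30 days (31 left).
31 days into December → 2067-12-31.

2067-12-31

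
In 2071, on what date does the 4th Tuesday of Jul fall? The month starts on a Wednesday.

Jul 28, 2071

Jul 2071 begins on a Wednesday, so the first Tuesday is Jul 7 (6 days later).
The 4th Tuesday is 3 weeks later: 7 + 21 = 28.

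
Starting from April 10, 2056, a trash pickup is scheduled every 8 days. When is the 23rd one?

The 23rd occurrence is 22 intervals after the first: 22 × 8 = 176 days after April 10, 2056.
April has 30 days — 20 days to the end of April leaves 156.
May has 31 days (125 left).
June has 30 days (95 left).
July has 31 days (64 left).
August has 31 days (33 left).
September has 30 days (3 left).
3 days into October → October 3, 2056.

October 3, 2056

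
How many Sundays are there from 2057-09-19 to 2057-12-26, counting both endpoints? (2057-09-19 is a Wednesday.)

14

2057-09-19 is a Wednesday; the first Sunday on or after it is 2057-09-23 (4 days later).
From 2057-09-23 to 2057-12-26: 7 + 31 + 30 + 26 = 94 days (rest of September, October, November, December).
94 ÷ 7 = 13 full weeks with remainder 3, so 13 more Sundays after the first → 14.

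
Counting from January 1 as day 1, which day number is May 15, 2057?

Days in months before May: 31 + 28 + 31 + 30 = 120.
Plus 15 days into May → day 135.

135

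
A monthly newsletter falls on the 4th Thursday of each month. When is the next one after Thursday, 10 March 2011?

24 March 2011

March 2011 starts on a Tuesday; its first Thursday is the 3rd, so the 4th Thursday is the 24th — 24 March 2011.
24 March 2011 is after 10 March 2011, so that is the next one.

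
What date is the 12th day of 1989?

12 into Jan → Jan 12.

Jan 12, 1989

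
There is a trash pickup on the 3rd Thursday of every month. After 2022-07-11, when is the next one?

2022-07-21

July 2022 starts on a Friday; its first Thursday is the 7th, so the 3rd Thursday is the 21st — 2022-07-21.
2022-07-21 is after 2022-07-11, so that is the next one.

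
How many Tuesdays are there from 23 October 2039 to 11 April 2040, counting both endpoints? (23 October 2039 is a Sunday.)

25

23 October 2039 is a Sunday; the first Tuesday on or after it is 25 October 2039 (2 days later).
From 25 October 2039 to 11 April 2040: 6 + 30 + 31 + 31 + 29 + 31 + 11 = 169 days (rest of October, November, December, January, February, March, April).
169 ÷ 7 = 24 full weeks with remainder 1, so 24 more Tuesdays after the first → 25.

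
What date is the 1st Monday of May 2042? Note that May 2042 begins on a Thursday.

May 2042 begins on a Thursday, so the first Monday is May 5 (4 days later).

5 May 2042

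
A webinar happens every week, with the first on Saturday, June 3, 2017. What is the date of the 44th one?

March 31, 2018

The 44th occurrence is 43 intervals after the first: 43 × 7 = 301 days after June 3, 2017.
June has 30 days — 27 days to the end of June leaves 274.
July has 31 days (243 left).
August has 31 days (212 left).
September has 30 days (182 left).
October has 31 days (151 left).
November has 30 days (121 left).
December has 31 days (90 left).
January has 31 days (59 left).
February has 28 days (31 left).
31 days into March → March 31, 2018.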